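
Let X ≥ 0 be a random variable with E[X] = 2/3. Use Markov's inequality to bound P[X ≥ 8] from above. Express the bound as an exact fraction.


μ = E[X] = 2/3, a = 8.
Markov: P[X ≥ 8] ≤ μ/a = (2/3)/8 = 1/12.
Numerically: ≈ 0.083.
(Since a = 8 > μ = 0.667, the bound 1/12 is < 1 and informative.)

P[X ≥ 8] ≤ 1/12 ≈ 0.083.


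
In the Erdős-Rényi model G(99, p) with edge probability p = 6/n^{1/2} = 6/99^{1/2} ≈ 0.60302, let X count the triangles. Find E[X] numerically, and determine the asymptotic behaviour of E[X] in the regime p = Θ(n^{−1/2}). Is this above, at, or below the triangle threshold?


Number of potential triangles: C(99, 3) = 156849.
Each occurs with probability p³ ≈ (0.60302)³ ≈ 2.1928098e-01.
By linearity: E[X] = C(99, 3)·p³ ≈ 156849 · 2.1928098e-01 ≈ 34394.00210.
Since α = 1/2 < 1, p = c/n^{1/2} ≫ 1/n is above the triangle threshold p ~ 1/n. Asymptotically E[X] ~ (c³/6)·n^{3(1−α)} = (6³/6)·n^{1.5} → ∞; triangles are abundant w.h.p.

E[X] ≈ 34394.00210; in regime p = Θ(1/n^{1/2}) E[X] diverges (above the triangle threshold p ~ 1/n).


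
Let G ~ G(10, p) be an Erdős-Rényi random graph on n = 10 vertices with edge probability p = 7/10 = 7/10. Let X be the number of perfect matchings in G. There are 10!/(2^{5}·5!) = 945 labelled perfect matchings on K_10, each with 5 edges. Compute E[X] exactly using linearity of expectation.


K_10 has 10!/(2^{5}·5!) = 945 labelled perfect matchings.
For each such perfect matching H, let X_H = 1 if all 5 edges of H are present in G. Then P[X_H = 1] = p^{5} = (7/10)^{5} = 16807/100000.
By linearity of expectation: E[X] = Σ_H E[X_H] = 945 · p^{5} = 945 · 16807/100000 = 3176523/20000.
Numerically: E[X] ≈ 158.8.

E[X] = 945 · (7/10)^{5} = 3176523/20000 ≈ 158.8.


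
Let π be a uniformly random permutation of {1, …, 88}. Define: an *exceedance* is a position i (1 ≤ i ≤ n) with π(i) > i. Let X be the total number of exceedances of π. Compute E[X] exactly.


Write X = Σ_{i=1}^{88} X_i, where X_i = 1_{π(i) > i}.
For each fixed i, π(i) is uniform over {1, …, 88} (marginal of a uniform permutation), so P[π(i) > i] = (n − i)/n. Summing: Σ_{i=1}^{88} (n − i)/n = (0 + 1 + … + 87)/88 = 88(88 − 1)/(2·88) = (88 − 1)/2.
Hence E[X] = Σ_{i=1}^{88} (88 − i)/88 = 87/2 ≈ 43.50000.

E[X] = 87/2 = 43.50000.


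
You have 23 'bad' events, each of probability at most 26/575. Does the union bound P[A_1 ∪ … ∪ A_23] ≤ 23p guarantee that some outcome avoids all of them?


Union bound: P[∪_{i=1}^{23} A_i] ≤ Σ_i P[A_i] ≤ 23·p = 23·(26/575) = 26/25.
Numerically: 26/25 ≈ 1.040.
Is 26/25 < 1? NO.
Since the bound 26/25 is ≥ 1, the union bound is uninformative here; it does NOT by itself certify existence.

23·p = 26/25 ≈ 1.040; existence NOT certified by the union bound.


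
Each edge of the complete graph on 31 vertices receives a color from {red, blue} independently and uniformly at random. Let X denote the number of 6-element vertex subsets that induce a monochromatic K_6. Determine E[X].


Let X = Σ_S X_S over the C(31, 6) = 736281 subsets S of size 6, where X_S = 1 if the K_6 on S is monochromatic.
For a fixed S, the K_6 on S has C(6, 2) = 15 edges. P[all 15 edges red] = (1/2)^15, and likewise for blue, so P[monochromatic] = 2·(1/2)^15 = 2^{1 − 15} = 1/16384.
Summing: E[X] = C(31, 6) · 2^{1 − 15} = 736281 · 1/16384 = 736281/16384.
Numerically: E[X] ≈ 44.939.

E[X] = C(31,6)·2^(1−C(6,2)) = 736281/16384 ≈ 44.939.


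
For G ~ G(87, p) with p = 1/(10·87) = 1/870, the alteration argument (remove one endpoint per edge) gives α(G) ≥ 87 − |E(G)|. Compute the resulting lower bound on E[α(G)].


E[|E(G)|] = C(87, 2)·p = 3741 · (1/870) = 43/10.
E[α(G)] ≥ n − E[|E(G)|] = 87 − 43/10 = 827/10.
Numerically: ≈ 82.70000.
(This is only a lower bound; the true E[α(G)] may be larger.)

E[α(G)] ≥ 827/10 ≈ 82.70000.


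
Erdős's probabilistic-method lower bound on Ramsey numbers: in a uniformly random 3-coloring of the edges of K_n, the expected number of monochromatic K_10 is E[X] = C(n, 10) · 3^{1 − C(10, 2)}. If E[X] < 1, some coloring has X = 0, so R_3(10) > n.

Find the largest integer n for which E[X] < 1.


We need C(n, 10) · 3^{1 − 45} < 1, i.e. C(n, 10) < 3^{45 − 1} = 984770902183611232881.
Check values of n near the boundary:
  n = 572: C(572, 10) = 954640815642161682606; 954640815642161682606 < 984770902183611232881? YES
  n = 573: C(573, 10) = 971597135635805762226; 971597135635805762226 < 984770902183611232881? YES
  n = 574: C(574, 10) = 988824035203816502691; 988824035203816502691 < 984770902183611232881? NO
  n = 575: C(575, 10) = 1006325345561406175305; 1006325345561406175305 < 984770902183611232881? NO
  n = 576: C(576, 10) = 1024104945306307344480; 1024104945306307344480 < 984770902183611232881? NO
The largest n with C(n, 10) < 984770902183611232881 is n = 573 (where E[X] = 35985079097622435638/36472996377170786403 ≈ 0.986623). Hence R_3(10) > 573, i.e. R_3(10) ≥ 574.

Largest n = 573; hence R_3(10) > 573.


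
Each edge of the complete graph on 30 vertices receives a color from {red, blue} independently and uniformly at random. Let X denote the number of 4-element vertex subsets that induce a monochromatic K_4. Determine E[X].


Let X = Σ_S X_S over the C(30, 4) = 27405 subsets S of size 4, where X_S = 1 if the K_4 on S is monochromatic.
For a fixed S, the K_4 on S has C(4, 2) = 6 edges. P[all 6 edges red] = (1/2)^6, and likewise for blue, so P[monochromatic] = 2·(1/2)^6 = 2^{1 − 6} = 1/32.
Summing: E[X] = C(30, 4) · 2^{1 − 6} = 27405 · 1/32 = 27405/32.
Numerically: E[X] ≈ 856.406.

E[X] = C(30,4)·2^(1−C(4,2)) = 27405/32 ≈ 856.406.


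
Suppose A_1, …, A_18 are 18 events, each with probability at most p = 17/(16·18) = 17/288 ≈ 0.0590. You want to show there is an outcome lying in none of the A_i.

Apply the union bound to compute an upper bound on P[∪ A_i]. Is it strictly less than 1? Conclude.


Union bound: P[∪_{i=1}^{18} A_i] ≤ Σ_i P[A_i] ≤ 18·p = 18·(17/288) = 17/16.
Numerically: 17/16 ≈ 1.0625.
Is 17/16 < 1? NO.
Since the bound 17/16 is ≥ 1, the union bound is uninformative here; it does NOT by itself certify existence.

18·p = 17/16 ≈ 1.0625; existence NOT certified by the union bound.


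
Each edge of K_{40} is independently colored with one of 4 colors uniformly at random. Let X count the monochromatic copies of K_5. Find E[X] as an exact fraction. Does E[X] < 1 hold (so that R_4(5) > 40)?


E[X] = C(40, 5) · 4^{1 − 10} = 658008 · 4^{−9} = 658008/262144.
As a reduced fraction: E[X] = 82251/32768 ≈ 2.510.
Is E[X] < 1? NO.
Since E[X] ≥ 1, the first-moment bound is inconclusive at n = 40; it does NOT by itself certify R_4(5) > 40.

E[X] = 82251/32768 ≈ 2.510; E[X] ≥ 1; first-moment method inconclusive here.


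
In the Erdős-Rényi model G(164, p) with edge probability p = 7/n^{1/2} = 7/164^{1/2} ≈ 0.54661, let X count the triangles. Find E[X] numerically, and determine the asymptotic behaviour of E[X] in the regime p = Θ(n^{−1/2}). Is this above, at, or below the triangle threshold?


Number of potential triangles: C(164, 3) = 721764.
Each occurs with probability p³ ≈ (0.54661)³ ≈ 1.6331585e-01.
By linearity: E[X] = C(164, 3)·p³ ≈ 721764 · 1.6331585e-01 ≈ 117875.50452.
Since α = 1/2 < 1, p = c/n^{1/2} ≫ 1/n is above the triangle threshold p ~ 1/n. Asymptotically E[X] ~ (c³/6)·n^{3(1−α)} = (7³/6)·n^{1.5} → ∞; triangles are abundant w.h.p.

E[X] ≈ 117875.50452; in regime p = Θ(1/n^{1/2}) E[X] diverges (above the triangle threshold p ~ 1/n).


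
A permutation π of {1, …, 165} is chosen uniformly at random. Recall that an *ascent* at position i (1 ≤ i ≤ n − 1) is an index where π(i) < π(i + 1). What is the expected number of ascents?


Write X = Σ X_I over i = 1, …, 164, with X_I the indicator of one ascent.
There are 164 indicators.
For each fixed i, the pair (π(i), π(i+1)) is a uniformly random ordered pair of distinct values from {1, …, 165}; by symmetry P[π(i) < π(i+1)] = 1/2.
By linearity: E[X] = 164 · (1/2) = (165 − 1) · (1/2) = 82 ≈ 82.0000.

E[X] = 82 = 82.0000.


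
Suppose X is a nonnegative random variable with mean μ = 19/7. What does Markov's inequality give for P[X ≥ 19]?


μ = E[X] = 19/7, a = 19.
Markov: P[X ≥ 19] ≤ μ/a = (19/7)/19 = 1/7.
Numerically: ≈ 0.142857.
(Since a = 19 > μ = 2.714286, the bound 1/7 is < 1 and informative.)

P[X ≥ 19] ≤ 1/7 ≈ 0.142857.


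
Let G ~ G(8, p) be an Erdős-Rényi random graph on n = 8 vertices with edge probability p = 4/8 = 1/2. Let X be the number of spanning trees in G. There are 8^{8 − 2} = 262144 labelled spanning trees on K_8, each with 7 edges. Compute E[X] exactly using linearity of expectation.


K_8 has 8^{8 − 2} = 262144 labelled spanning trees.
For each such spanning tree H, let X_H = 1 if all 7 edges of H are present in G. Then P[X_H = 1] = p^{7} = (1/2)^{7} = 1/128.
By linearity: E[X] = Σ_H E[X_H] = 262144 · p^{7} = 262144 · 1/128 = 2048.
Numerically: E[X] ≈ 2048.

E[X] = 262144 · (1/2)^{7} = 2048 ≈ 2048.


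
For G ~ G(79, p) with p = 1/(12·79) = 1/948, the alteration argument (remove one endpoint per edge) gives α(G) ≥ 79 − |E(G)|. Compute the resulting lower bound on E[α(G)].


E[|E(G)|] = C(79, 2)·p = 3081 · (1/948) = 13/4.
E[α(G)] ≥ n − E[|E(G)|] = 79 − 13/4 = 303/4.
Numerically: ≈ 75.750.
(This is only a lower bound; the true E[α(G)] may be larger.)

E[α(G)] ≥ 303/4 ≈ 75.750.


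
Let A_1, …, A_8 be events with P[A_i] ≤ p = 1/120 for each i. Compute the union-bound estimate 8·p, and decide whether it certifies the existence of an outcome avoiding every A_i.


Union bound: P[∪_{i=1}^{8} A_i] ≤ Σ_i P[A_i] ≤ 8·p = 8·(1/120) = 1/15.
Numerically: 1/15 ≈ 0.067.
Is 1/15 < 1? YES.
Since P[∪ A_i] ≤ 1/15 < 1, the complement has P[∩ A_i^c] ≥ 1 − 1/15 = 14/15 > 0, so some outcome avoids every A_i.

8·p = 1/15 ≈ 0.067; existence CERTIFIED by the union bound.


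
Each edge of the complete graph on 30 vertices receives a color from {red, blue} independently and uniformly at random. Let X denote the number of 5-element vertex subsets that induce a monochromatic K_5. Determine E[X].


Let X = Σ_S X_S over the C(30, 5) = 142506 subsets S of size 5, where X_S = 1 if the K_5 on S is monochromatic.
For a fixed S, the K_5 on S has C(5, 2) = 10 edges. P[all 10 edges red] = (1/2)^10, and likewise for blue, so P[monochromatic] = 2·(1/2)^10 = 2^{1 − 10} = 1/512.
By linearity: E[X] = C(30, 5) · 2^{1 − 10} = 142506 · 1/512 = 71253/256.
Numerically: E[X] ≈ 278.332.

E[X] = C(30,5)·2^(1−C(5,2)) = 71253/256 ≈ 278.332.


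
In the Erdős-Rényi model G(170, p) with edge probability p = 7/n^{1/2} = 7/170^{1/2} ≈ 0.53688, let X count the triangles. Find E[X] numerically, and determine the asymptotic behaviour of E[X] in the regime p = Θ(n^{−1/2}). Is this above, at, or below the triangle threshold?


Number of potential triangles: C(170, 3) = 804440.
Each occurs with probability p³ ≈ (0.53688)³ ≈ 1.5474647e-01.
By linearity: E[X] = C(170, 3)·p³ ≈ 804440 · 1.5474647e-01 ≈ 124484.24662.
Since α = 1/2 < 1, p = c/n^{1/2} ≫ 1/n is above the triangle threshold p ~ 1/n. Asymptotically E[X] ~ (c³/6)·n^{3(1−α)} = (7³/6)·n^{1.5} → ∞; triangles are abundant w.h.p.

E[X] ≈ 124484.24662; in regime p = Θ(1/n^{1/2}) E[X] diverges (above the triangle threshold p ~ 1/n).


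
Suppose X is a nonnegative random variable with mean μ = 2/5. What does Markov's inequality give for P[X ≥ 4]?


μ = E[X] = 2/5, a = 4.
Markov: P[X ≥ 4] ≤ μ/a = (2/5)/4 = 1/10.
Numerically: ≈ 0.10000.
(Since a = 4 > μ = 0.40000, the bound 1/10 is < 1 and informative.)

P[X ≥ 4] ≤ 1/10 ≈ 0.10000.


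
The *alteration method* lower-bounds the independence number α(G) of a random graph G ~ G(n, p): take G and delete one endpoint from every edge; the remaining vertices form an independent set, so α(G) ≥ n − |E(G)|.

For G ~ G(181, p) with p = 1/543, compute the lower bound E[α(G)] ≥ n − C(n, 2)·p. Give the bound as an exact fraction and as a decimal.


E[|E(G)|] = C(181, 2)·p = 16290 · (1/543) = 30.
E[α(G)] ≥ n − E[|E(G)|] = 181 − 30 = 151.
Numerically: ≈ 151.000000.
(This is only a lower bound; the true E[α(G)] may be larger.)

E[α(G)] ≥ 151 ≈ 151.000000.


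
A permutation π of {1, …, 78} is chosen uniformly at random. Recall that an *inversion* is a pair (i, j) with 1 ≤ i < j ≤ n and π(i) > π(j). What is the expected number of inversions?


Write X = Σ X_I over the C(78, 2) = 3003 pairs i < j, with X_I the indicator of one inversion.
There are 3003 indicators.
For each fixed pair i < j, the values π(i) and π(j) are two distinct elements of {1, …, 78} in uniformly random order; by symmetry P[π(i) > π(j)] = 1/2.
By linearity: E[X] = 3003 · (1/2) = C(78, 2) · (1/2) = 3003/2 = 3003/2 ≈ 1501.500000.

E[X] = 3003/2 = 1501.500000.


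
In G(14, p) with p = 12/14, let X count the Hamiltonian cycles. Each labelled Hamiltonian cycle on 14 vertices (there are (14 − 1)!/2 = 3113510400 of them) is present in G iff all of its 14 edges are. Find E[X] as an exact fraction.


K_14 has (14 − 1)!/2 = 3113510400 labelled Hamiltonian cycles.
For each such Hamiltonian cycle H, let X_H = 1 if all 14 edges of H are present in G. Then P[X_H = 1] = p^{14} = (6/7)^{14} = 78364164096/678223072849.
By linearity: E[X] = Σ_H E[X_H] = 3113510400 · p^{14} = 3113510400 · 78364164096/678223072849 = 34855377128600371200/96889010407.
Numerically: E[X] ≈ 3.5975e+08.

E[X] = 3113510400 · (6/7)^{14} = 34855377128600371200/96889010407 ≈ 3.5975e+08.


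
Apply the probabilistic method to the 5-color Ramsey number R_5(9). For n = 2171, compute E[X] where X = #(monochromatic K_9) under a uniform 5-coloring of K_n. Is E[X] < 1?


E[X] = C(2171, 9) · 5^{1 − 36} = 2903784578674959601827205 · 5^{−35} = 2903784578674959601827205/2910383045673370361328125.
As a reduced fraction: E[X] = 580756915734991920365441/582076609134674072265625 ≈ 0.997733.
Is E[X] < 1? YES.
Since E[X] < 1, there exists a 5-coloring of K_{2171} with no monochromatic K_9; hence R_5(9) > 2171.

E[X] = 580756915734991920365441/582076609134674072265625 ≈ 0.997733; E[X] < 1, so R_5(9) > 2171.


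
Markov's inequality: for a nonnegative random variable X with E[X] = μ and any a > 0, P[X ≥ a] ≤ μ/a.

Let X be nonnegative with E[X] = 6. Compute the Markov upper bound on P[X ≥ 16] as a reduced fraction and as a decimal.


μ = E[X] = 6, a = 16.
Markov: P[X ≥ 16] ≤ μ/a = (6)/16 = 3/8.
Numerically: ≈ 0.375.
(Since a = 16 > μ = 6.000, the bound 3/8 is < 1 and informative.)

P[X ≥ 16] ≤ 3/8 ≈ 0.375.


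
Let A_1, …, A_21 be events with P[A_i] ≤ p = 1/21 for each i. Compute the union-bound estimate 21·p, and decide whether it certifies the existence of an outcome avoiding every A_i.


Union bound: P[∪_{i=1}^{21} A_i] ≤ Σ_i P[A_i] ≤ 21·p = 21·(1/21) = 1.
Numerically: 1 ≈ 1.0000.
Is 1 < 1? NO.
Since the bound 1 is ≥ 1, the union bound is uninformative here; it does NOT by itself certify existence.

21·p = 1 ≈ 1.0000; existence NOT certified by the union bound.


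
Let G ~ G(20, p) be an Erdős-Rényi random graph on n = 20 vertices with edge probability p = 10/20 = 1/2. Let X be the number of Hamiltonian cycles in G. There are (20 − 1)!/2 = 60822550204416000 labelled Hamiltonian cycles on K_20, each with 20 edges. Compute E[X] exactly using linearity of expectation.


K_20 has (20 − 1)!/2 = 60822550204416000 labelled Hamiltonian cycles.
For each such Hamiltonian cycle H, let X_H = 1 if all 20 edges of H are present in G. Then P[X_H = 1] = p^{20} = (1/2)^{20} = 1/1048576.
By linearity of expectation: E[X] = Σ_H E[X_H] = 60822550204416000 · p^{20} = 60822550204416000 · 1/1048576 = 1856156927625/32.
Numerically: E[X] ≈ 5.80049e+10.

E[X] = 60822550204416000 · (1/2)^{20} = 1856156927625/32 ≈ 5.80049e+10.


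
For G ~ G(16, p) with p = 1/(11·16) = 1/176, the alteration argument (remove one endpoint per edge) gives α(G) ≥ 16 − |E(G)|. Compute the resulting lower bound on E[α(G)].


E[|E(G)|] = C(16, 2)·p = 120 · (1/176) = 15/22.
E[α(G)] ≥ n − E[|E(G)|] = 16 − 15/22 = 337/22.
Numerically: ≈ 15.3182.
(This is only a lower bound; the true E[α(G)] may be larger.)

E[α(G)] ≥ 337/22 ≈ 15.3182.


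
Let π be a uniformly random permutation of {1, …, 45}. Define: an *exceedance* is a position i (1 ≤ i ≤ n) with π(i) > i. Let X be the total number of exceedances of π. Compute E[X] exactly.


Write X = Σ_{i=1}^{45} X_i, where X_i = 1_{π(i) > i}.
For each fixed i, π(i) is uniform over {1, …, 45} (marginal of a uniform permutation), so P[π(i) > i] = (n − i)/n. Summing: Σ_{i=1}^{45} (n − i)/n = (0 + 1 + … + 44)/45 = 45(45 − 1)/(2·45) = (45 − 1)/2.
Hence E[X] = Σ_{i=1}^{45} (45 − i)/45 = 22 ≈ 22.000000.

E[X] = 22 = 22.000000.


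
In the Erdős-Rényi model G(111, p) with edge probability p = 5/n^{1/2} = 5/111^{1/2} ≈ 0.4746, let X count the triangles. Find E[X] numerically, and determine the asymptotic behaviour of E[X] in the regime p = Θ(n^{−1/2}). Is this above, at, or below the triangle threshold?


Number of potential triangles: C(111, 3) = 221815.
Each occurs with probability p³ ≈ (0.4746)³ ≈ 1.068872e-01.
By linearity: E[X] = C(111, 3)·p³ ≈ 221815 · 1.068872e-01 ≈ 23709.1758.
Since α = 1/2 < 1, p = c/n^{1/2} ≫ 1/n is above the triangle threshold p ~ 1/n. Asymptotically E[X] ~ (c³/6)·n^{3(1−α)} = (5³/6)·n^{1.5} → ∞; triangles are abundant w.h.p.

E[X] ≈ 23709.1758; in regime p = Θ(1/n^{1/2}) E[X] diverges (above the triangle threshold p ~ 1/n).


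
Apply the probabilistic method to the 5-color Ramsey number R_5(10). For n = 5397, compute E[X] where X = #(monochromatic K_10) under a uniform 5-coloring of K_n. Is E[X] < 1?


E[X] = C(5397, 10) · 5^{1 − 45} = 5729779230003226281244520755596 · 5^{−44} = 5729779230003226281244520755596/5684341886080801486968994140625.
As a reduced fraction: E[X] = 5729779230003226281244520755596/5684341886080801486968994140625 ≈ 1.008.
Is E[X] < 1? NO.
Since E[X] ≥ 1, the first-moment bound is inconclusive at n = 5397; it does NOT by itself certify R_5(10) > 5397.

E[X] = 5729779230003226281244520755596/5684341886080801486968994140625 ≈ 1.008; E[X] ≥ 1; first-moment method inconclusive here.


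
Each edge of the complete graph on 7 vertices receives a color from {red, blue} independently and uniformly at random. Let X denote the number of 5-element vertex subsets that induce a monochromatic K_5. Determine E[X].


Let X = Σ_S X_S over the C(7, 5) = 21 subsets S of size 5, where X_S = 1 if the K_5 on S is monochromatic.
For a fixed S, the K_5 on S has C(5, 2) = 10 edges. P[all 10 edges red] = (1/2)^10, and likewise for blue, so P[monochromatic] = 2·(1/2)^10 = 2^{1 − 10} = 1/512.
By linearity: E[X] = C(7, 5) · 2^{1 − 10} = 21 · 1/512 = 21/512.
Numerically: E[X] ≈ 0.041.

E[X] = C(7,5)·2^(1−C(5,2)) = 21/512 ≈ 0.041.


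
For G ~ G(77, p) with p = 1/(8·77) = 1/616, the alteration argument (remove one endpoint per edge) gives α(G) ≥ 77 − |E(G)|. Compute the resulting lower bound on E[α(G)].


E[|E(G)|] = C(77, 2)·p = 2926 · (1/616) = 19/4.
E[α(G)] ≥ n − E[|E(G)|] = 77 − 19/4 = 289/4.
Numerically: ≈ 72.250.
(This is only a lower bound; the true E[α(G)] may be larger.)

E[α(G)] ≥ 289/4 ≈ 72.250.


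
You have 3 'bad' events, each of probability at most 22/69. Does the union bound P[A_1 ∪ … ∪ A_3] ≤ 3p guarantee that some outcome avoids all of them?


Union bound: P[∪_{i=1}^{3} A_i] ≤ Σ_i P[A_i] ≤ 3·p = 3·(22/69) = 22/23.
Numerically: 22/23 ≈ 0.95652.
Is 22/23 < 1? YES.
Since P[∪ A_i] ≤ 22/23 < 1, the complement has P[∩ A_i^c] ≥ 1 − 22/23 = 1/23 > 0, so some outcome avoids every A_i.

3·p = 22/23 ≈ 0.95652; existence CERTIFIED by the union bound.


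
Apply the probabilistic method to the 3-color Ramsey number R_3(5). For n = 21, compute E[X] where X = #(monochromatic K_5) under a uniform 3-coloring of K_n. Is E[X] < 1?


E[X] = C(21, 5) · 3^{1 − 10} = 20349 · 3^{−9} = 20349/19683.
As a reduced fraction: E[X] = 2261/2187 ≈ 1.0338363.
Is E[X] < 1? NO.
Since E[X] ≥ 1, the first-moment bound is inconclusive at n = 21; it does NOT by itself certify R_3(5) > 21.

E[X] = 2261/2187 ≈ 1.0338363; E[X] ≥ 1; first-moment method inconclusive here.


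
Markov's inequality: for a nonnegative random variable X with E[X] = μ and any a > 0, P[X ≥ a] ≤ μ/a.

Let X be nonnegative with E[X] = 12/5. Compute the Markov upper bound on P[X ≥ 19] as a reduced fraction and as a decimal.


μ = E[X] = 12/5, a = 19.
Markov: P[X ≥ 19] ≤ μ/a = (12/5)/19 = 12/95.
Numerically: ≈ 0.126316.
(Since a = 19 > μ = 2.400000, the bound 12/95 is < 1 and informative.)

P[X ≥ 19] ≤ 12/95 ≈ 0.126316.


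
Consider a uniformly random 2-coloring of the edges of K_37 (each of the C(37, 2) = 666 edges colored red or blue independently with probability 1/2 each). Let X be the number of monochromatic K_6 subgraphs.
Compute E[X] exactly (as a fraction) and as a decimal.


Let X = Σ_S X_S over the C(37, 6) = 2324784 subsets S of size 6, where X_S = 1 if the K_6 on S is monochromatic.
For a fixed S, the K_6 on S has C(6, 2) = 15 edges. P[all 15 edges red] = (1/2)^15, and likewise for blue, so P[monochromatic] = 2·(1/2)^15 = 2^{1 − 15} = 1/16384.
By linearity of expectation: E[X] = C(37, 6) · 2^{1 − 15} = 2324784 · 1/16384 = 145299/1024.
Numerically: E[X] ≈ 141.8936.

E[X] = C(37,6)·2^(1−C(6,2)) = 145299/1024 ≈ 141.8936.


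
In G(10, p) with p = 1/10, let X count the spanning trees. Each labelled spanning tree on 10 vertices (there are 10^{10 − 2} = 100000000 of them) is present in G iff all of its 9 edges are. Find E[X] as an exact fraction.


K_10 has 10^{10 − 2} = 100000000 labelled spanning trees.
For each such spanning tree H, let X_H = 1 if all 9 edges of H are present in G. Then P[X_H = 1] = p^{9} = (1/10)^{9} = 1/1000000000.
Summing the indicators: E[X] = Σ_H E[X_H] = 100000000 · p^{9} = 100000000 · 1/1000000000 = 1/10.
Numerically: E[X] ≈ 0.1.

E[X] = 100000000 · (1/10)^{9} = 1/10 ≈ 0.1.


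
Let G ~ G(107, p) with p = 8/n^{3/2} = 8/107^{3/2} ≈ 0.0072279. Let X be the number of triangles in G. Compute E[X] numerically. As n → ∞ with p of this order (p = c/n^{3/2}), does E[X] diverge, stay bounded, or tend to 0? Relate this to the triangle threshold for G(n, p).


Number of potential triangles: C(107, 3) = 198485.
Each occurs with probability p³ ≈ (0.0072279)³ ≈ 3.7760954e-07.
By linearity: E[X] = C(107, 3)·p³ ≈ 198485 · 3.7760954e-07 ≈ 0.07495.
Since α = 3/2 > 1, p = c/n^{3/2} = o(1/n) is below the triangle threshold p ~ 1/n. Asymptotically E[X] ~ (c³/6)·n^{3(1−α)} = (8³/6)·n^{-1.5} → 0, so by Markov's inequality G has no triangles w.h.p.

E[X] ≈ 0.07495; in regime p = Θ(1/n^{3/2}) E[X] tends to 0 (below the triangle threshold p ~ 1/n).


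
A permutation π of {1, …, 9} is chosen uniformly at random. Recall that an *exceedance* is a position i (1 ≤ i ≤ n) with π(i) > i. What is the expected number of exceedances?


Write X = Σ_{i=1}^{9} X_i, where X_i = 1_{π(i) > i}.
For each fixed i, π(i) is uniform over {1, …, 9} (marginal of a uniform permutation), so P[π(i) > i] = (n − i)/n. Summing: Σ_{i=1}^{9} (n − i)/n = (0 + 1 + … + 8)/9 = 9(9 − 1)/(2·9) = (9 − 1)/2.
Hence E[X] = Σ_{i=1}^{9} (9 − i)/9 = 4 ≈ 4.0000.

E[X] = 4 = 4.0000.


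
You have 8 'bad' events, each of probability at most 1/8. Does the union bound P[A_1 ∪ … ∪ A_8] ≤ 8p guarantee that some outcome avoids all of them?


Union bound: P[∪_{i=1}^{8} A_i] ≤ Σ_i P[A_i] ≤ 8·p = 8·(1/8) = 1.
Numerically: 1 ≈ 1.0000.
Is 1 < 1? NO.
Since the bound 1 is ≥ 1, the union bound is uninformative here; it does NOT by itself certify existence.

8·p = 1 ≈ 1.0000; existence NOT certified by the union bound.


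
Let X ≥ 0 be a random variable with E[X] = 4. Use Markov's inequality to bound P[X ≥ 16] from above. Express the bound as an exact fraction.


μ = E[X] = 4, a = 16.
Markov: P[X ≥ 16] ≤ μ/a = (4)/16 = 1/4.
Numerically: ≈ 0.2500.
(Since a = 16 > μ = 4.0000, the bound 1/4 is < 1 and informative.)

P[X ≥ 16] ≤ 1/4 ≈ 0.2500.


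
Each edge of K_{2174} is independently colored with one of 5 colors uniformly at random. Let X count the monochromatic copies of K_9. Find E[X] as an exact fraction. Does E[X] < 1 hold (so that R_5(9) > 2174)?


E[X] = C(2174, 9) · 5^{1 − 36} = 2940165687188920530702934 · 5^{−35} = 2940165687188920530702934/2910383045673370361328125.
As a reduced fraction: E[X] = 2940165687188920530702934/2910383045673370361328125 ≈ 1.0102332.
Is E[X] < 1? NO.
Since E[X] ≥ 1, the first-moment bound is inconclusive at n = 2174; it does NOT by itself certify R_5(9) > 2174.

E[X] = 2940165687188920530702934/2910383045673370361328125 ≈ 1.0102332; E[X] ≥ 1; first-moment method inconclusive here.


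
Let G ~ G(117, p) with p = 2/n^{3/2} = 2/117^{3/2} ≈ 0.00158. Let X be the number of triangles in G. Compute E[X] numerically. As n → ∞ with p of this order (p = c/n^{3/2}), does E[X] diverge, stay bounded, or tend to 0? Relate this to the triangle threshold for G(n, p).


Number of potential triangles: C(117, 3) = 260130.
Each occurs with probability p³ ≈ (0.00158)³ ≈ 3.946877e-09.
By linearity: E[X] = C(117, 3)·p³ ≈ 260130 · 3.946877e-09 ≈ 0.0010.
Since α = 3/2 > 1, p = c/n^{3/2} = o(1/n) is below the triangle threshold p ~ 1/n. Asymptotically E[X] ~ (c³/6)·n^{3(1−α)} = (2³/6)·n^{-1.5} → 0, so by Markov's inequality G has no triangles w.h.p.

E[X] ≈ 0.0010; in regime p = Θ(1/n^{3/2}) E[X] tends to 0 (below the triangle threshold p ~ 1/n).


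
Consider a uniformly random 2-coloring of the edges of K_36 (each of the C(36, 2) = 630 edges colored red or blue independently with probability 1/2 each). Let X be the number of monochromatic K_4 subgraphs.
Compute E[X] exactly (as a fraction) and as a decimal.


Let X = Σ_S X_S over the C(36, 4) = 58905 subsets S of size 4, where X_S = 1 if the K_4 on S is monochromatic.
For a fixed S, the K_4 on S has C(4, 2) = 6 edges. P[all 6 edges red] = (1/2)^6, and likewise for blue, so P[monochromatic] = 2·(1/2)^6 = 2^{1 − 6} = 1/32.
Summing: E[X] = C(36, 4) · 2^{1 − 6} = 58905 · 1/32 = 58905/32.
Numerically: E[X] ≈ 1840.781250.

E[X] = C(36,4)·2^(1−C(4,2)) = 58905/32 ≈ 1840.781250.


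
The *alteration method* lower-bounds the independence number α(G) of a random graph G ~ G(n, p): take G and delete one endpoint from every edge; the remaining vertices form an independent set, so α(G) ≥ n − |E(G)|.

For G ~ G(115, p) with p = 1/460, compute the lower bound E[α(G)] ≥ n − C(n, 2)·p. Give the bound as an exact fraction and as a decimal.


E[|E(G)|] = C(115, 2)·p = 6555 · (1/460) = 57/4.
E[α(G)] ≥ n − E[|E(G)|] = 115 − 57/4 = 403/4.
Numerically: ≈ 100.750000.
(This is only a lower bound; the true E[α(G)] may be larger.)

E[α(G)] ≥ 403/4 ≈ 100.750000.


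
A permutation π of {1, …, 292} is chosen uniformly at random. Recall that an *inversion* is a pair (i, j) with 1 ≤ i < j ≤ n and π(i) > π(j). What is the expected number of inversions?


Write X = Σ X_I over the C(292, 2) = 42486 pairs i < j, with X_I the indicator of one inversion.
There are 42486 indicators.
For each fixed pair i < j, the values π(i) and π(j) are two distinct elements of {1, …, 292} in uniformly random order; by symmetry P[π(i) > π(j)] = 1/2.
By linearity: E[X] = 42486 · (1/2) = C(292, 2) · (1/2) = 42486/2 = 21243 ≈ 21243.000000.

E[X] = 21243 = 21243.000000.


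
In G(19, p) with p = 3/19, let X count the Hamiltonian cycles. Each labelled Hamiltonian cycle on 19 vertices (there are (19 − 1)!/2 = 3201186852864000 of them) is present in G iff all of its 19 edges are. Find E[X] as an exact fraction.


K_19 has (19 − 1)!/2 = 3201186852864000 labelled Hamiltonian cycles.
For each such Hamiltonian cycle H, let X_H = 1 if all 19 edges of H are present in G. Then P[X_H = 1] = p^{19} = (3/19)^{19} = 1162261467/1978419655660313589123979.
By linearity: E[X] = Σ_H E[X_H] = 3201186852864000 · p^{19} = 3201186852864000 · 1162261467/1978419655660313589123979 = 3720616127750825791488000/1978419655660313589123979.
Numerically: E[X] ≈ 1.88.

E[X] = 3201186852864000 · (3/19)^{19} = 3720616127750825791488000/1978419655660313589123979 ≈ 1.88.


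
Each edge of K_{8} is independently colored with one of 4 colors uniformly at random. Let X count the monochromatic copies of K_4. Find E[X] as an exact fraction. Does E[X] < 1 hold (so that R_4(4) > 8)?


E[X] = C(8, 4) · 4^{1 − 6} = 70 · 4^{−5} = 70/1024.
As a reduced fraction: E[X] = 35/512 ≈ 0.06836.
Is E[X] < 1? YES.
Since E[X] < 1, there exists a 4-coloring of K_{8} with no monochromatic K_4; hence R_4(4) > 8.

E[X] = 35/512 ≈ 0.06836; E[X] < 1, so R_4(4) > 8.


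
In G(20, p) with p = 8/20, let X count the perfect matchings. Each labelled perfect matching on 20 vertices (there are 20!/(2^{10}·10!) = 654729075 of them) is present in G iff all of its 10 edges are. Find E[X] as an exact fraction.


K_20 has 20!/(2^{10}·10!) = 654729075 labelled perfect matchings.
For each such perfect matching H, let X_H = 1 if all 10 edges of H are present in G. Then P[X_H = 1] = p^{10} = (2/5)^{10} = 1024/9765625.
Summing the indicators: E[X] = Σ_H E[X_H] = 654729075 · p^{10} = 654729075 · 1024/9765625 = 26817702912/390625.
Numerically: E[X] ≈ 6.87e+04.

E[X] = 654729075 · (2/5)^{10} = 26817702912/390625 ≈ 6.87e+04.


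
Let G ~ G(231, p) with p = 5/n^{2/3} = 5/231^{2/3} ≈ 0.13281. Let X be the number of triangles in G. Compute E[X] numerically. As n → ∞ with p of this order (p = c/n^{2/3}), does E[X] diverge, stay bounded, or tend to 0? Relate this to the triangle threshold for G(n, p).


Number of potential triangles: C(231, 3) = 2027795.
Each occurs with probability p³ ≈ (0.13281)³ ≈ 2.3425348e-03.
By linearity: E[X] = C(231, 3)·p³ ≈ 2027795 · 2.3425348e-03 ≈ 4750.18038.
Since α = 2/3 < 1, p = c/n^{2/3} ≫ 1/n is above the triangle threshold p ~ 1/n. Asymptotically E[X] ~ (c³/6)·n^{3(1−α)} = (5³/6)·n^{1} → ∞; triangles are abundant w.h.p.

E[X] ≈ 4750.18038; in regime p = Θ(1/n^{2/3}) E[X] diverges (above the triangle threshold p ~ 1/n).


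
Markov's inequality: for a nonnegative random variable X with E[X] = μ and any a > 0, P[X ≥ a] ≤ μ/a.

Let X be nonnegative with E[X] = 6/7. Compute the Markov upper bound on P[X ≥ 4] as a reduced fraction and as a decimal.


μ = E[X] = 6/7, a = 4.
Markov: P[X ≥ 4] ≤ μ/a = (6/7)/4 = 3/14.
Numerically: ≈ 0.21429.
(Since a = 4 > μ = 0.85714, the bound 3/14 is < 1 and informative.)

P[X ≥ 4] ≤ 3/14 ≈ 0.21429.


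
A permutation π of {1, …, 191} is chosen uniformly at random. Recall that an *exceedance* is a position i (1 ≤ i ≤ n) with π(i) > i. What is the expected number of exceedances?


Write X = Σ_{i=1}^{191} X_i, where X_i = 1_{π(i) > i}.
For each fixed i, π(i) is uniform over {1, …, 191} (marginal of a uniform permutation), so P[π(i) > i] = (n − i)/n. Summing: Σ_{i=1}^{191} (n − i)/n = (0 + 1 + … + 190)/191 = 191(191 − 1)/(2·191) = (191 − 1)/2.
Hence E[X] = Σ_{i=1}^{191} (191 − i)/191 = 95 ≈ 95.0000.

E[X] = 95 = 95.0000.


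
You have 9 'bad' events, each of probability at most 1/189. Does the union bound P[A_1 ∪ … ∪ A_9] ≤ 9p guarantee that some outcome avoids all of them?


Union bound: P[∪_{i=1}^{9} A_i] ≤ Σ_i P[A_i] ≤ 9·p = 9·(1/189) = 1/21.
Numerically: 1/21 ≈ 0.0476.
Is 1/21 < 1? YES.
Since P[∪ A_i] ≤ 1/21 < 1, the complement has P[∩ A_i^c] ≥ 1 − 1/21 = 20/21 > 0, so some outcome avoids every A_i.

9·p = 1/21 ≈ 0.0476; existence CERTIFIED by the union bound.


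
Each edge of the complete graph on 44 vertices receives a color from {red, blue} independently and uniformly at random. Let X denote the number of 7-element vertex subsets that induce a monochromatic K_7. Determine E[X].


Let X = Σ_S X_S over the C(44, 7) = 38320568 subsets S of size 7, where X_S = 1 if the K_7 on S is monochromatic.
For a fixed S, the K_7 on S has C(7, 2) = 21 edges. P[all 21 edges red] = (1/2)^21, and likewise for blue, so P[monochromatic] = 2·(1/2)^21 = 2^{1 − 21} = 1/1048576.
By linearity of expectation: E[X] = C(44, 7) · 2^{1 − 21} = 38320568 · 1/1048576 = 4790071/131072.
Numerically: E[X] ≈ 36.54534.

E[X] = C(44,7)·2^(1−C(7,2)) = 4790071/131072 ≈ 36.54534.


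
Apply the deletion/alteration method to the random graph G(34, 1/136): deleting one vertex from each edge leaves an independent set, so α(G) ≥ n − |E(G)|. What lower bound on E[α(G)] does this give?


E[|E(G)|] = C(34, 2)·p = 561 · (1/136) = 33/8.
E[α(G)] ≥ n − E[|E(G)|] = 34 − 33/8 = 239/8.
Numerically: ≈ 29.87500.
(This is only a lower bound; the true E[α(G)] may be larger.)

E[α(G)] ≥ 239/8 ≈ 29.87500.


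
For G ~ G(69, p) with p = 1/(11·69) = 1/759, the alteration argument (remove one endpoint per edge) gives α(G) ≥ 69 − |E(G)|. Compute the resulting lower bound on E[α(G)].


E[|E(G)|] = C(69, 2)·p = 2346 · (1/759) = 34/11.
E[α(G)] ≥ n − E[|E(G)|] = 69 − 34/11 = 725/11.
Numerically: ≈ 65.909091.
(This is only a lower bound; the true E[α(G)] may be larger.)

E[α(G)] ≥ 725/11 ≈ 65.909091.


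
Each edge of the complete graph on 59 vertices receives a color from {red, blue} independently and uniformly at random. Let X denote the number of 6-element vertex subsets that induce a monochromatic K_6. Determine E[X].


Let X = Σ_S X_S over the C(59, 6) = 45057474 subsets S of size 6, where X_S = 1 if the K_6 on S is monochromatic.
For a fixed S, the K_6 on S has C(6, 2) = 15 edges. P[all 15 edges red] = (1/2)^15, and likewise for blue, so P[monochromatic] = 2·(1/2)^15 = 2^{1 − 15} = 1/16384.
Summing: E[X] = C(59, 6) · 2^{1 − 15} = 45057474 · 1/16384 = 22528737/8192.
Numerically: E[X] ≈ 2750.0900.

E[X] = C(59,6)·2^(1−C(6,2)) = 22528737/8192 ≈ 2750.0900.


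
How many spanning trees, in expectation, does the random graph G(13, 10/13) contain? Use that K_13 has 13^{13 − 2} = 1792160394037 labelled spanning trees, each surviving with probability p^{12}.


K_13 has 13^{13 − 2} = 1792160394037 labelled spanning trees.
For each such spanning tree H, let X_H = 1 if all 12 edges of H are present in G. Then P[X_H = 1] = p^{12} = (10/13)^{12} = 1000000000000/23298085122481.
By linearity: E[X] = Σ_H E[X_H] = 1792160394037 · p^{12} = 1792160394037 · 1000000000000/23298085122481 = 1000000000000/13.
Numerically: E[X] ≈ 7.692e+10.

E[X] = 1792160394037 · (10/13)^{12} = 1000000000000/13 ≈ 7.692e+10.


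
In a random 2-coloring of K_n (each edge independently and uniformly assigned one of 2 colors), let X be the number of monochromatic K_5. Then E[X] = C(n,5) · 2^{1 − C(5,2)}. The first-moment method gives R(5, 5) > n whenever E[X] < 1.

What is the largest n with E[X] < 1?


We need C(n, 5) · 2^{1 − 10} < 1, i.e. C(n, 5) < 2^{10 − 1} = 512.
Check values of n near the boundary:
  n = 6: C(6, 5) = 6; 6 < 512? YES
  n = 7: C(7, 5) = 21; 21 < 512? YES
  n = 8: C(8, 5) = 56; 56 < 512? YES
  n = 9: C(9, 5) = 126; 126 < 512? YES
  n = 10: C(10, 5) = 252; 252 < 512? YES
  n = 11: C(11, 5) = 462; 462 < 512? YES
  n = 12: C(12, 5) = 792; 792 < 512? NO
  n = 13: C(13, 5) = 1287; 1287 < 512? NO
The largest n with C(n, 5) < 512 is n = 11 (where E[X] = 231/256 ≈ 0.9023). Hence R(5, 5) > 11, i.e. R(5, 5) ≥ 12.

Largest n = 11; hence R(5, 5) > 11.


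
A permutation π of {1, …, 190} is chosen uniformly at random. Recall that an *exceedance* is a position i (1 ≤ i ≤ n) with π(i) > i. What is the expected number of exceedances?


Write X = Σ_{i=1}^{190} X_i, where X_i = 1_{π(i) > i}.
For each fixed i, π(i) is uniform over {1, …, 190} (marginal of a uniform permutation), so P[π(i) > i] = (n − i)/n. Summing: Σ_{i=1}^{190} (n − i)/n = (0 + 1 + … + 189)/190 = 190(190 − 1)/(2·190) = (190 − 1)/2.
Hence E[X] = Σ_{i=1}^{190} (190 − i)/190 = 189/2 ≈ 94.500000.

E[X] = 189/2 = 94.500000.


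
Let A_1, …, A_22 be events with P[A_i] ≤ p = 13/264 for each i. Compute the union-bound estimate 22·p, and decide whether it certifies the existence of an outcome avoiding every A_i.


Union bound: P[∪_{i=1}^{22} A_i] ≤ Σ_i P[A_i] ≤ 22·p = 22·(13/264) = 13/12.
Numerically: 13/12 ≈ 1.083333.
Is 13/12 < 1? NO.
Since the bound 13/12 is ≥ 1, the union bound is uninformative here; it does NOT by itself certify existence.

22·p = 13/12 ≈ 1.083333; existence NOT certified by the union bound.


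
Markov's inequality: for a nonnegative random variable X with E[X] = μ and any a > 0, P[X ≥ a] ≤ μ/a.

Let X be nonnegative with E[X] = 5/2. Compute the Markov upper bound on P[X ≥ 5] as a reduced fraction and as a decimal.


μ = E[X] = 5/2, a = 5.
Markov: P[X ≥ 5] ≤ μ/a = (5/2)/5 = 1/2.
Numerically: ≈ 0.500.
(Since a = 5 > μ = 2.500, the bound 1/2 is < 1 and informative.)

P[X ≥ 5] ≤ 1/2 ≈ 0.500.


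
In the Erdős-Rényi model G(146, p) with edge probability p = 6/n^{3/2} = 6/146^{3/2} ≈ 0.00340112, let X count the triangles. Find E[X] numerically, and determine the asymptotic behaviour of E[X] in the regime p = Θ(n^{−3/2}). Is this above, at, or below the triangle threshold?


Number of potential triangles: C(146, 3) = 508080.
Each occurs with probability p³ ≈ (0.00340112)³ ≈ 3.93428575e-08.
By linearity: E[X] = C(146, 3)·p³ ≈ 508080 · 3.93428575e-08 ≈ 0.019989.
Since α = 3/2 > 1, p = c/n^{3/2} = o(1/n) is below the triangle threshold p ~ 1/n. Asymptotically E[X] ~ (c³/6)·n^{3(1−α)} = (6³/6)·n^{-1.5} → 0, so by Markov's inequality G has no triangles w.h.p.

E[X] ≈ 0.019989; in regime p = Θ(1/n^{3/2}) E[X] tends to 0 (below the triangle threshold p ~ 1/n).


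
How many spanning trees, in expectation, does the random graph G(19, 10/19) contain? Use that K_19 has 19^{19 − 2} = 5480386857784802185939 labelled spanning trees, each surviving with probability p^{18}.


K_19 has 19^{19 − 2} = 5480386857784802185939 labelled spanning trees.
For each such spanning tree H, let X_H = 1 if all 18 edges of H are present in G. Then P[X_H = 1] = p^{18} = (10/19)^{18} = 1000000000000000000/104127350297911241532841.
By linearity of expectation: E[X] = Σ_H E[X_H] = 5480386857784802185939 · p^{18} = 5480386857784802185939 · 1000000000000000000/104127350297911241532841 = 1000000000000000000/19.
Numerically: E[X] ≈ 5.2632e+16.

E[X] = 5480386857784802185939 · (10/19)^{18} = 1000000000000000000/19 ≈ 5.2632e+16.


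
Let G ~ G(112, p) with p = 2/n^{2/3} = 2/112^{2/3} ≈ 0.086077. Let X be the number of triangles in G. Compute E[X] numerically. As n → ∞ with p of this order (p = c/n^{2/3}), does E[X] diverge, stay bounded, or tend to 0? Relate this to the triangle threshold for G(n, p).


Number of potential triangles: C(112, 3) = 227920.
Each occurs with probability p³ ≈ (0.086077)³ ≈ 6.3775510e-04.
By linearity: E[X] = C(112, 3)·p³ ≈ 227920 · 6.3775510e-04 ≈ 145.35714.
Since α = 2/3 < 1, p = c/n^{2/3} ≫ 1/n is above the triangle threshold p ~ 1/n. Asymptotically E[X] ~ (c³/6)·n^{3(1−α)} = (2³/6)·n^{1} → ∞; triangles are abundant w.h.p.

E[X] ≈ 145.35714; in regime p = Θ(1/n^{2/3}) E[X] diverges (above the triangle threshold p ~ 1/n).


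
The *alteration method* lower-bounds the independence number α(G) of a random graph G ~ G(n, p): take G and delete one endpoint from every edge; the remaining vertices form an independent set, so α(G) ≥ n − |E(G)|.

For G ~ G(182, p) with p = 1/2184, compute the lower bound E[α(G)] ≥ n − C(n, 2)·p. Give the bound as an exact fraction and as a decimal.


E[|E(G)|] = C(182, 2)·p = 16471 · (1/2184) = 181/24.
E[α(G)] ≥ n − E[|E(G)|] = 182 − 181/24 = 4187/24.
Numerically: ≈ 174.4583.
(This is only a lower bound; the true E[α(G)] may be larger.)

E[α(G)] ≥ 4187/24 ≈ 174.4583.
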